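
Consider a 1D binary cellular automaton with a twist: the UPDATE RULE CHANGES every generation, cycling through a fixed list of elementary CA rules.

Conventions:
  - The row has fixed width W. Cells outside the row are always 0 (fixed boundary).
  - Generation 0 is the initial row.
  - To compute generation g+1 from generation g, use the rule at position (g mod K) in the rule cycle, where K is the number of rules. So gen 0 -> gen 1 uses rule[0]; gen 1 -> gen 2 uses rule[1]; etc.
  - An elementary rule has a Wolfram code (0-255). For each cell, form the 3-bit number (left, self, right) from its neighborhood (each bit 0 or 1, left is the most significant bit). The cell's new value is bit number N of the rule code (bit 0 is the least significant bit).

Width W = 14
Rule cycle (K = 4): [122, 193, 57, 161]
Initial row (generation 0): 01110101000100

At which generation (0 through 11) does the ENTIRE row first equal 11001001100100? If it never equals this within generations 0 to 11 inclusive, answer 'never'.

Answer: 7

Derivation:
Gen 0: 01110101000100
Gen 1 (rule 122): 11011010101010
Gen 2 (rule 193): 01001000000000
Gen 3 (rule 57): 00100111111111
Gen 4 (rule 161): 10000011111110
Gen 5 (rule 122): 01000110000011
Gen 6 (rule 193): 00010010111001
Gen 7 (rule 57): 11001001100100
Gen 8 (rule 161): 00000000000001
Gen 9 (rule 122): 00000000000010
Gen 10 (rule 193): 11111111111000
Gen 11 (rule 57): 10000000000111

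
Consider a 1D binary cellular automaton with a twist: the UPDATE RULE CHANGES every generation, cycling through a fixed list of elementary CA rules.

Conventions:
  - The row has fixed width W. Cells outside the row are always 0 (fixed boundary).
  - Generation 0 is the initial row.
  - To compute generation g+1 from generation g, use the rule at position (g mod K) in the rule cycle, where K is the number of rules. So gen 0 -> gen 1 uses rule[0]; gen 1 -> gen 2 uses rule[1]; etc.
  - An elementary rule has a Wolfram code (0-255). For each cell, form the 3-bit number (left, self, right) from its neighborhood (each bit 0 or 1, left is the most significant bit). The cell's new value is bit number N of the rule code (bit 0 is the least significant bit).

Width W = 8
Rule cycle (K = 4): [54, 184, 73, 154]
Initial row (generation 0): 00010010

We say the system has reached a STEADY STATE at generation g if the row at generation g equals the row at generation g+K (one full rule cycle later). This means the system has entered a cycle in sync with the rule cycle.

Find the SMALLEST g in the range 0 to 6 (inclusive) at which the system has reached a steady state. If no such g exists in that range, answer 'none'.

Gen 0: 00010010
Gen 1 (rule 54): 00111111
Gen 2 (rule 184): 00111110
Gen 3 (rule 73): 10100010
Gen 4 (rule 154): 00010101
Gen 5 (rule 54): 00111111
Gen 6 (rule 184): 00111110
Gen 7 (rule 73): 10100010
Gen 8 (rule 154): 00010101
Gen 9 (rule 54): 00111111
Gen 10 (rule 184): 00111110

Answer: 1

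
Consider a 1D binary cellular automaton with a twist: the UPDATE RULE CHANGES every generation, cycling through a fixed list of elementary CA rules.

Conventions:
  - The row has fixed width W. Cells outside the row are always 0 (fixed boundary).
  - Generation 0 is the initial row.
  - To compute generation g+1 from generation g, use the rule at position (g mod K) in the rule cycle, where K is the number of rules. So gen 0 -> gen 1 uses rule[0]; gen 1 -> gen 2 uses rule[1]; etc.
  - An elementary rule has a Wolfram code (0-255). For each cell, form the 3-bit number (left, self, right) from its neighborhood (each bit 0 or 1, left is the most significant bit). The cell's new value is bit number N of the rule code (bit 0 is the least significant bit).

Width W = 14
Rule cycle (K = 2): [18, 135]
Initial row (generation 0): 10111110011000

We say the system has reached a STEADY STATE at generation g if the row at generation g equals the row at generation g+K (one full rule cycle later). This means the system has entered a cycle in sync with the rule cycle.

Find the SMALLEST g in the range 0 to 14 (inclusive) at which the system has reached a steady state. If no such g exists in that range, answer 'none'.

Answer: 5

Derivation:
Gen 0: 10111110011000
Gen 1 (rule 18): 00000001100100
Gen 2 (rule 135): 11111110001101
Gen 3 (rule 18): 00000001010000
Gen 4 (rule 135): 11111111010111
Gen 5 (rule 18): 00000000000000
Gen 6 (rule 135): 11111111111111
Gen 7 (rule 18): 00000000000000
Gen 8 (rule 135): 11111111111111
Gen 9 (rule 18): 00000000000000
Gen 10 (rule 135): 11111111111111
Gen 11 (rule 18): 00000000000000
Gen 12 (rule 135): 11111111111111
Gen 13 (rule 18): 00000000000000
Gen 14 (rule 135): 11111111111111
Gen 15 (rule 18): 00000000000000
Gen 16 (rule 135): 11111111111111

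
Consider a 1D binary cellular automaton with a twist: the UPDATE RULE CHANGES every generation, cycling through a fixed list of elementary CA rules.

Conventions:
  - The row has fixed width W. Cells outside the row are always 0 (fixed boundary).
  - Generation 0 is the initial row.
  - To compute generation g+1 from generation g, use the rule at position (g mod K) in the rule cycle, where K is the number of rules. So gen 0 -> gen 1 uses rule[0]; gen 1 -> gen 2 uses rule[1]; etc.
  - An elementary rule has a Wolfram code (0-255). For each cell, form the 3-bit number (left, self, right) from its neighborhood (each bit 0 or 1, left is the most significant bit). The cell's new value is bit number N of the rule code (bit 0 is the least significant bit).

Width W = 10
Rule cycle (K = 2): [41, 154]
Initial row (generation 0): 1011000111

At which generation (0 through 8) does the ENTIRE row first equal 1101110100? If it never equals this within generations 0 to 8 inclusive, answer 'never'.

Gen 0: 1011000111
Gen 1 (rule 41): 0110010100
Gen 2 (rule 154): 1101100010
Gen 3 (rule 41): 1011001000
Gen 4 (rule 154): 0010110100
Gen 5 (rule 41): 1001101001
Gen 6 (rule 154): 0111000110
Gen 7 (rule 41): 0100010100
Gen 8 (rule 154): 1010100010

Answer: never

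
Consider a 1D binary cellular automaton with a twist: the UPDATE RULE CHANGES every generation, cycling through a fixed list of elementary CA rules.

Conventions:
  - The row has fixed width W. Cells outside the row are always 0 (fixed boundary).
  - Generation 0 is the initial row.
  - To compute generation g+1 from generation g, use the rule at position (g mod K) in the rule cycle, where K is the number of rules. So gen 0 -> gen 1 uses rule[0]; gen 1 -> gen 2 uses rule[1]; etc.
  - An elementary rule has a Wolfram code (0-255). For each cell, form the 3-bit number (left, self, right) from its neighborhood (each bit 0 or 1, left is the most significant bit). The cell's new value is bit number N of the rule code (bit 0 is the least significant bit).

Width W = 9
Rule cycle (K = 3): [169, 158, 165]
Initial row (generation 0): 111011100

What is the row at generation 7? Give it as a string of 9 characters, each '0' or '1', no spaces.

Answer: 110011001

Derivation:
Gen 0: 111011100
Gen 1 (rule 169): 110111001
Gen 2 (rule 158): 100110111
Gen 3 (rule 165): 100001010
Gen 4 (rule 169): 001100100
Gen 5 (rule 158): 011011110
Gen 6 (rule 165): 000101100
Gen 7 (rule 169): 110011001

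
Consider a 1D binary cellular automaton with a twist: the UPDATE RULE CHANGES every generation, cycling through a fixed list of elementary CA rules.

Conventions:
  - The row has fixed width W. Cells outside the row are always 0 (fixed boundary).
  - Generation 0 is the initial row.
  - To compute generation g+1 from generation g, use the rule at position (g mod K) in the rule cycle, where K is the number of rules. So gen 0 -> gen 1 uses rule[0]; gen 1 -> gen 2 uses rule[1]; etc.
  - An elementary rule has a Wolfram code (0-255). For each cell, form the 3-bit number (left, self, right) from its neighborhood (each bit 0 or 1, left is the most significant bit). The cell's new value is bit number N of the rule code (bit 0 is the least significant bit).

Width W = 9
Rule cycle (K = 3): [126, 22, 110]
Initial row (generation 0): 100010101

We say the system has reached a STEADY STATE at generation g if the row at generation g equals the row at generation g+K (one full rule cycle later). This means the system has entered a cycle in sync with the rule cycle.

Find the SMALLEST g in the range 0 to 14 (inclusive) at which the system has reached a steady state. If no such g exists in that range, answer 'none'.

Answer: 2

Derivation:
Gen 0: 100010101
Gen 1 (rule 126): 110111111
Gen 2 (rule 22): 000000000
Gen 3 (rule 110): 000000000
Gen 4 (rule 126): 000000000
Gen 5 (rule 22): 000000000
Gen 6 (rule 110): 000000000
Gen 7 (rule 126): 000000000
Gen 8 (rule 22): 000000000
Gen 9 (rule 110): 000000000
Gen 10 (rule 126): 000000000
Gen 11 (rule 22): 000000000
Gen 12 (rule 110): 000000000
Gen 13 (rule 126): 000000000
Gen 14 (rule 22): 000000000
Gen 15 (rule 110): 000000000
Gen 16 (rule 126): 000000000
Gen 17 (rule 22): 000000000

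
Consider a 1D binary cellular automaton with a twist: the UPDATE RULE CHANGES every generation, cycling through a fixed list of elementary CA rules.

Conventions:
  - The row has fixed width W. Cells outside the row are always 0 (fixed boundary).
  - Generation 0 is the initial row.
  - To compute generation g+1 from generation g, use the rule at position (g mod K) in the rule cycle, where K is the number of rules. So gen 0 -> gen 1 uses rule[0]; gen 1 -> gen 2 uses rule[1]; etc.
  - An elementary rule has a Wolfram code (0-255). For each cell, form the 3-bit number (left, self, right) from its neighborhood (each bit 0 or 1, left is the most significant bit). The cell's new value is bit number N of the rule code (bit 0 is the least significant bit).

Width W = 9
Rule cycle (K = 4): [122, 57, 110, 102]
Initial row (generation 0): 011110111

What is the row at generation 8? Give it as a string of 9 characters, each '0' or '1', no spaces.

Answer: 000101010

Derivation:
Gen 0: 011110111
Gen 1 (rule 122): 110011101
Gen 2 (rule 57): 101010010
Gen 3 (rule 110): 111110110
Gen 4 (rule 102): 000011010
Gen 5 (rule 122): 000111101
Gen 6 (rule 57): 110100010
Gen 7 (rule 110): 111100110
Gen 8 (rule 102): 000101010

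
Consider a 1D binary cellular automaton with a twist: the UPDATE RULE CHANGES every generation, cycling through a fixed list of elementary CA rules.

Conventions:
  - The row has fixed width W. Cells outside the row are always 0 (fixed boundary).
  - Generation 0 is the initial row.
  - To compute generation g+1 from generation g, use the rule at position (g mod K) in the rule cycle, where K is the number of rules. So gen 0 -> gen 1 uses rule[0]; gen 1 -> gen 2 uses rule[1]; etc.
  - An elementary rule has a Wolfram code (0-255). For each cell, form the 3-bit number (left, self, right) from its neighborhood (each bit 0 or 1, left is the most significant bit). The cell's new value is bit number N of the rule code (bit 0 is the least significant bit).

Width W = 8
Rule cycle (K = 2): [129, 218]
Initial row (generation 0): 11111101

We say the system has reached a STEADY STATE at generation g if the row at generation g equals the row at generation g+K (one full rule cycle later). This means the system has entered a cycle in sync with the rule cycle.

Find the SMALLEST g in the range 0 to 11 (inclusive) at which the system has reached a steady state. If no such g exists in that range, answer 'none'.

Answer: 4

Derivation:
Gen 0: 11111101
Gen 1 (rule 129): 01111000
Gen 2 (rule 218): 11111100
Gen 3 (rule 129): 01111001
Gen 4 (rule 218): 11111110
Gen 5 (rule 129): 01111100
Gen 6 (rule 218): 11111110
Gen 7 (rule 129): 01111100
Gen 8 (rule 218): 11111110
Gen 9 (rule 129): 01111100
Gen 10 (rule 218): 11111110
Gen 11 (rule 129): 01111100
Gen 12 (rule 218): 11111110
Gen 13 (rule 129): 01111100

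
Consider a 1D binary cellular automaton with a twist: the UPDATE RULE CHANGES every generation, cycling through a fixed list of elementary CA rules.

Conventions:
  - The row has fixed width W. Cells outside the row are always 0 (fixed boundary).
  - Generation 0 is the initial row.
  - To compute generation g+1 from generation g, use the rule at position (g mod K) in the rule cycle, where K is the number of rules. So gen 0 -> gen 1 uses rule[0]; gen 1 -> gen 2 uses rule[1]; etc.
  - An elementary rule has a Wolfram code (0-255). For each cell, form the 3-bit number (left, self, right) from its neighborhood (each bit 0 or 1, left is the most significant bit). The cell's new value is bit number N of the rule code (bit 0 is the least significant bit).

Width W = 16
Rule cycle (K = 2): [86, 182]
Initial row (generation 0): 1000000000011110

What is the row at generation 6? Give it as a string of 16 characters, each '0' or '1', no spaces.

Answer: 1111010100010110

Derivation:
Gen 0: 1000000000011110
Gen 1 (rule 86): 1100000000100011
Gen 2 (rule 182): 0010000001110100
Gen 3 (rule 86): 0111000010010110
Gen 4 (rule 182): 1010100111111001
Gen 5 (rule 86): 1010111000001111
Gen 6 (rule 182): 1111010100010110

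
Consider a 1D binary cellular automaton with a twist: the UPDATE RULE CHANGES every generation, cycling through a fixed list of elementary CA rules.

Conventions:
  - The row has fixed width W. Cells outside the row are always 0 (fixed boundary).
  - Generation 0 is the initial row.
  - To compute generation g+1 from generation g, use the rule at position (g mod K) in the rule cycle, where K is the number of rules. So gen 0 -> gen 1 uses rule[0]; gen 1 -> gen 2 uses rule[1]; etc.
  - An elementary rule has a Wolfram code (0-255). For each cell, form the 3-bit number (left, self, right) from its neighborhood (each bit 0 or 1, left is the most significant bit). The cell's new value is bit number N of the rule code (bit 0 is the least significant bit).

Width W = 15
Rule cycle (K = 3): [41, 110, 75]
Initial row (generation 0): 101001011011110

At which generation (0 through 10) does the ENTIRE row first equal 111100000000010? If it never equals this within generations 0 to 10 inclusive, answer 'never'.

Gen 0: 101001011011110
Gen 1 (rule 41): 010000110110000
Gen 2 (rule 110): 110001111110000
Gen 3 (rule 75): 110111000010111
Gen 4 (rule 41): 101100011001100
Gen 5 (rule 110): 111100111011100
Gen 6 (rule 75): 100101101010101
Gen 7 (rule 41): 000011010101010
Gen 8 (rule 110): 000111111111110
Gen 9 (rule 75): 111100000000010
Gen 10 (rule 41): 100001111111000

Answer: 9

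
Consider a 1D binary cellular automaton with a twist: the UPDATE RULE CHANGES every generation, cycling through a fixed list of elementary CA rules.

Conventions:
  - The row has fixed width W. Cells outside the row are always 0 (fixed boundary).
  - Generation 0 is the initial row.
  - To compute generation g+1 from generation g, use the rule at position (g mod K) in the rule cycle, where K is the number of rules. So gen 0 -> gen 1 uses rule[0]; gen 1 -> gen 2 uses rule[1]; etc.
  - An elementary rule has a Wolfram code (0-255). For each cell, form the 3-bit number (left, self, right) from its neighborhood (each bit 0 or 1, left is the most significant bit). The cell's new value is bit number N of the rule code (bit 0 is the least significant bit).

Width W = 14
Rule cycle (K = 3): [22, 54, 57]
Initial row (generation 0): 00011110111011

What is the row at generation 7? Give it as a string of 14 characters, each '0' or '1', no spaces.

Gen 0: 00011110111011
Gen 1 (rule 22): 00100000000000
Gen 2 (rule 54): 01110000000000
Gen 3 (rule 57): 01001111111111
Gen 4 (rule 22): 11110000000000
Gen 5 (rule 54): 00001000000000
Gen 6 (rule 57): 11100111111111
Gen 7 (rule 22): 00011000000000

Answer: 00011000000000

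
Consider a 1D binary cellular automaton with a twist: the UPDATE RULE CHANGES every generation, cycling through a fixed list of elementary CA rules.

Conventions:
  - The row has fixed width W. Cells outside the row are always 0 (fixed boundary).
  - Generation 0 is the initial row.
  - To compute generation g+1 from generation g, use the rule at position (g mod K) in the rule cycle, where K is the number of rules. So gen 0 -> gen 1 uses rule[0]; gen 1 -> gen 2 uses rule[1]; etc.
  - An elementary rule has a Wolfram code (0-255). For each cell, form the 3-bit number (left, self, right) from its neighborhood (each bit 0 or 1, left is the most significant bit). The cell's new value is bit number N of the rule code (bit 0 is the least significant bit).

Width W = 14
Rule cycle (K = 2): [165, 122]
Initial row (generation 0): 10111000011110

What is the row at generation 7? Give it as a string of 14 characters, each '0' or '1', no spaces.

Answer: 10000100100011

Derivation:
Gen 0: 10111000011110
Gen 1 (rule 165): 11010011001100
Gen 2 (rule 122): 11101111111110
Gen 3 (rule 165): 01010111111100
Gen 4 (rule 122): 10101100000110
Gen 5 (rule 165): 11110001110000
Gen 6 (rule 122): 10011011011000
Gen 7 (rule 165): 10000100100011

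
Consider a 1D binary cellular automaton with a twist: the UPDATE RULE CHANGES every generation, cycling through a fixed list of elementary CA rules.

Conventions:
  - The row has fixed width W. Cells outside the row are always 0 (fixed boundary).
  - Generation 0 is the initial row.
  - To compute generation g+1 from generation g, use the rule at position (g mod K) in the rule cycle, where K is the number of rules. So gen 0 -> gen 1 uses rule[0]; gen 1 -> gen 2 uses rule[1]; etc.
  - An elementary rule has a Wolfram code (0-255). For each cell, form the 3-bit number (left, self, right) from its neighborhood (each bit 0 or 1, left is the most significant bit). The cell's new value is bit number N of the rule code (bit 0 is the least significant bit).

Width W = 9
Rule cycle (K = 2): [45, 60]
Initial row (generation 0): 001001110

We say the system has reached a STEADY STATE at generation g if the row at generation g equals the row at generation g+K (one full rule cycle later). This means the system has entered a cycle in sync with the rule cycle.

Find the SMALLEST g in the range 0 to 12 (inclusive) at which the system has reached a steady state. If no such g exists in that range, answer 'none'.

Gen 0: 001001110
Gen 1 (rule 45): 101001000
Gen 2 (rule 60): 111101100
Gen 3 (rule 45): 100011001
Gen 4 (rule 60): 110010101
Gen 5 (rule 45): 100011111
Gen 6 (rule 60): 110010000
Gen 7 (rule 45): 100010111
Gen 8 (rule 60): 110011100
Gen 9 (rule 45): 100010001
Gen 10 (rule 60): 110011001
Gen 11 (rule 45): 100010001
Gen 12 (rule 60): 110011001
Gen 13 (rule 45): 100010001
Gen 14 (rule 60): 110011001

Answer: 9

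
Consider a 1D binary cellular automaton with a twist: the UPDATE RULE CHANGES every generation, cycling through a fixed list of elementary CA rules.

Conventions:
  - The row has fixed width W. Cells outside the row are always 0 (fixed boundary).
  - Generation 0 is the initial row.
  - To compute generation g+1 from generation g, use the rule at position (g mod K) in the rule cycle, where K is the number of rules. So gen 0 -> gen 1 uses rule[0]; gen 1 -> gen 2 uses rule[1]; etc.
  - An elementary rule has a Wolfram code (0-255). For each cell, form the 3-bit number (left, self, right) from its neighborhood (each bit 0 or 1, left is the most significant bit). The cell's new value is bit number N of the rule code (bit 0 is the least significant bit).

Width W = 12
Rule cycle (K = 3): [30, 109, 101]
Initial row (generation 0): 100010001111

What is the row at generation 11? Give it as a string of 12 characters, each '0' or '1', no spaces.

Answer: 011001010111

Derivation:
Gen 0: 100010001111
Gen 1 (rule 30): 110111011000
Gen 2 (rule 109): 111101111011
Gen 3 (rule 101): 000110001101
Gen 4 (rule 30): 001101011001
Gen 5 (rule 109): 101111111001
Gen 6 (rule 101): 110000001001
Gen 7 (rule 30): 101000011111
Gen 8 (rule 109): 111011010001
Gen 9 (rule 101): 001101110101
Gen 10 (rule 30): 011001000101
Gen 11 (rule 109): 011001010111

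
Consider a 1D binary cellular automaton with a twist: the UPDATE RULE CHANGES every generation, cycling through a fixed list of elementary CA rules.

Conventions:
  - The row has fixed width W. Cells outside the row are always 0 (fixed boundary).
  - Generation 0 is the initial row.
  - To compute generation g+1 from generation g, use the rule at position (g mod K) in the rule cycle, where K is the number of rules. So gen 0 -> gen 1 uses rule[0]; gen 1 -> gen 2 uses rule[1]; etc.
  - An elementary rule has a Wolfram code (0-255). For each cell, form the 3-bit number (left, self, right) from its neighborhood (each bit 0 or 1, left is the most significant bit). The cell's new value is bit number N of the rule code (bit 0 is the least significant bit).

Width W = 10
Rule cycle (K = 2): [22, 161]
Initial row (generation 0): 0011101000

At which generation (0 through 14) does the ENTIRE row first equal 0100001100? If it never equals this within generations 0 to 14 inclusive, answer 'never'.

Gen 0: 0011101000
Gen 1 (rule 22): 0100001100
Gen 2 (rule 161): 0001100001
Gen 3 (rule 22): 0010010011
Gen 4 (rule 161): 1000000000
Gen 5 (rule 22): 1100000000
Gen 6 (rule 161): 0001111111
Gen 7 (rule 22): 0010000000
Gen 8 (rule 161): 1000111111
Gen 9 (rule 22): 1101000000
Gen 10 (rule 161): 0010011111
Gen 11 (rule 22): 0111100000
Gen 12 (rule 161): 0011001111
Gen 13 (rule 22): 0100110000
Gen 14 (rule 161): 0000000111

Answer: 1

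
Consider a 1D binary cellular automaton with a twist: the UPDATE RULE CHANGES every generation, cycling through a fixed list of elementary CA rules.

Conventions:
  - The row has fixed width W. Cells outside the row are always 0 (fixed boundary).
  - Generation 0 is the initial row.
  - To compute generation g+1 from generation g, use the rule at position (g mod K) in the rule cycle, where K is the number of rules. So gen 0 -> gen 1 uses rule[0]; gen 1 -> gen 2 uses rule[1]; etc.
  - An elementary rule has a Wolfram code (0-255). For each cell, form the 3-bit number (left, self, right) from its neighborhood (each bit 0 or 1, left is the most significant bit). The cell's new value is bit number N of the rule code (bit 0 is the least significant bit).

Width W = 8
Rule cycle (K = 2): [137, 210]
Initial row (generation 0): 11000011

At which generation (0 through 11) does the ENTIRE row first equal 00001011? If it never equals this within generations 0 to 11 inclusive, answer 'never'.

Gen 0: 11000011
Gen 1 (rule 137): 10011010
Gen 2 (rule 210): 01101001
Gen 3 (rule 137): 01000000
Gen 4 (rule 210): 10100000
Gen 5 (rule 137): 00001111
Gen 6 (rule 210): 00010111
Gen 7 (rule 137): 11000110
Gen 8 (rule 210): 01101011
Gen 9 (rule 137): 01000010
Gen 10 (rule 210): 10100101
Gen 11 (rule 137): 00000000

Answer: never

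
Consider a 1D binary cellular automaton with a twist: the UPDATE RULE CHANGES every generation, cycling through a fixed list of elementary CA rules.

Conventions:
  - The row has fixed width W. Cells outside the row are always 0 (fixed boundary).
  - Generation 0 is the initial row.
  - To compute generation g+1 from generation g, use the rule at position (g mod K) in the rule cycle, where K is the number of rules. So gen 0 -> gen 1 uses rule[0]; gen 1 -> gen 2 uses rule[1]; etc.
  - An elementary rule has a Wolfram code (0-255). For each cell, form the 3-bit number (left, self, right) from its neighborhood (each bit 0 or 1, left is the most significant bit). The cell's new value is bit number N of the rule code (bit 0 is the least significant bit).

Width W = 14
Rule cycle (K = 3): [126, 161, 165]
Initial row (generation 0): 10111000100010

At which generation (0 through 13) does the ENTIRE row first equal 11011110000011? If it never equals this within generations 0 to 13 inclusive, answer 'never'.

Gen 0: 10111000100010
Gen 1 (rule 126): 11101101110111
Gen 2 (rule 161): 01010010101010
Gen 3 (rule 165): 01110011111110
Gen 4 (rule 126): 11011110000011
Gen 5 (rule 161): 00101100111000
Gen 6 (rule 165): 10110000010011
Gen 7 (rule 126): 11111000111111
Gen 8 (rule 161): 01110010011110
Gen 9 (rule 165): 00100010001100
Gen 10 (rule 126): 01110111011110
Gen 11 (rule 161): 00101010101100
Gen 12 (rule 165): 10111111110001
Gen 13 (rule 126): 11100000011011

Answer: 4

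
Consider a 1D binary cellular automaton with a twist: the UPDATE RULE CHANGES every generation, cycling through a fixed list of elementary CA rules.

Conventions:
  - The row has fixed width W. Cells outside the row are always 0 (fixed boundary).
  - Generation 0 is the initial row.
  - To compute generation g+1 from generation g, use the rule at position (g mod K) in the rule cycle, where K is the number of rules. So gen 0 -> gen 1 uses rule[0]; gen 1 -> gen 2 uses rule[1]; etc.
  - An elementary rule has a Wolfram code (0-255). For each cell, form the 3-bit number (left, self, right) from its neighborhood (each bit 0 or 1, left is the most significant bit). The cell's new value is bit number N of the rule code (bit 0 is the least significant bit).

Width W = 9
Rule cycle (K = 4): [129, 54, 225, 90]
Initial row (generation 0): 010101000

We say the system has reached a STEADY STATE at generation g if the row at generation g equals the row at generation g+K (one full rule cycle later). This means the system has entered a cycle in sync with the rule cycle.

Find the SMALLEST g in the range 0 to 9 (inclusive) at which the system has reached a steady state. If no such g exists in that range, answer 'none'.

Answer: 5

Derivation:
Gen 0: 010101000
Gen 1 (rule 129): 000000011
Gen 2 (rule 54): 000000100
Gen 3 (rule 225): 111110001
Gen 4 (rule 90): 100011010
Gen 5 (rule 129): 001000000
Gen 6 (rule 54): 011100000
Gen 7 (rule 225): 001101111
Gen 8 (rule 90): 011101001
Gen 9 (rule 129): 001000000
Gen 10 (rule 54): 011100000
Gen 11 (rule 225): 001101111
Gen 12 (rule 90): 011101001
Gen 13 (rule 129): 001000000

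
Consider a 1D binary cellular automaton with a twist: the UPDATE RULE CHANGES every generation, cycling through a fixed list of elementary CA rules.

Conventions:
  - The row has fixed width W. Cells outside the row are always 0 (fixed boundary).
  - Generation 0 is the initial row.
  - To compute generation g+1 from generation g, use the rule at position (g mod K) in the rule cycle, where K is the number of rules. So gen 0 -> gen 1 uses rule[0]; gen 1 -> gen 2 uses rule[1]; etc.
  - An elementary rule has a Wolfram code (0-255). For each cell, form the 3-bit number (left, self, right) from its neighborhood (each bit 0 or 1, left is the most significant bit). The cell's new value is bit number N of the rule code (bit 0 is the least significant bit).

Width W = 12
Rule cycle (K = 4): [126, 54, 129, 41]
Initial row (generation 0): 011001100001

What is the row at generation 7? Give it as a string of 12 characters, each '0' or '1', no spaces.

Gen 0: 011001100001
Gen 1 (rule 126): 111111110011
Gen 2 (rule 54): 000000001100
Gen 3 (rule 129): 111111100001
Gen 4 (rule 41): 100000001100
Gen 5 (rule 126): 110000011110
Gen 6 (rule 54): 001000100001
Gen 7 (rule 129): 100010001100

Answer: 100010001100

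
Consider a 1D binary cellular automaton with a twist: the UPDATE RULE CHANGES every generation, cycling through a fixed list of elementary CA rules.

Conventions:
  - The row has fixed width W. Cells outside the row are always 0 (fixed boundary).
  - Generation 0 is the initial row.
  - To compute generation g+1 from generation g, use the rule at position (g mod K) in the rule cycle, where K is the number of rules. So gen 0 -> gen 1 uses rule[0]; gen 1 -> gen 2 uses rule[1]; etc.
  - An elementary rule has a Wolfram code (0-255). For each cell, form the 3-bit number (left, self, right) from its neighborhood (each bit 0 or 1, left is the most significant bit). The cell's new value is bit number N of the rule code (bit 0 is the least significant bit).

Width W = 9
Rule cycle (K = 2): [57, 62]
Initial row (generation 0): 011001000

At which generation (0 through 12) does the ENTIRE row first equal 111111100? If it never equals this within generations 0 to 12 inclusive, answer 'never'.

Gen 0: 011001000
Gen 1 (rule 57): 010100111
Gen 2 (rule 62): 111111100
Gen 3 (rule 57): 100000011
Gen 4 (rule 62): 110000110
Gen 5 (rule 57): 101110101
Gen 6 (rule 62): 111001111
Gen 7 (rule 57): 100101000
Gen 8 (rule 62): 111111100
Gen 9 (rule 57): 100000011
Gen 10 (rule 62): 110000110
Gen 11 (rule 57): 101110101
Gen 12 (rule 62): 111001111

Answer: 2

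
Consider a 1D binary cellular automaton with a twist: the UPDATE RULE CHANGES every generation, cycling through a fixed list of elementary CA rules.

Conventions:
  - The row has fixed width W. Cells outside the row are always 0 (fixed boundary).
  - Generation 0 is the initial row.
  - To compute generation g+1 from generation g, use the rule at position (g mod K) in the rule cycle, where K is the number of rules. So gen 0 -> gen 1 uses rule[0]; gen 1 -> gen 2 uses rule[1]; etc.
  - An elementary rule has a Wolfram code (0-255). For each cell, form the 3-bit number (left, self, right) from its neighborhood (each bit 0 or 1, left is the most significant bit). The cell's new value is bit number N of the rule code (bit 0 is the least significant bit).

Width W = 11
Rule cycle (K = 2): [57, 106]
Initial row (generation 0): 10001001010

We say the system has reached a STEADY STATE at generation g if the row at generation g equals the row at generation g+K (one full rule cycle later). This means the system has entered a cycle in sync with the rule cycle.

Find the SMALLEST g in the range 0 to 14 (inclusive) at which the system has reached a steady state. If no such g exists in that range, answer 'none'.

Answer: 3

Derivation:
Gen 0: 10001001010
Gen 1 (rule 57): 01100100101
Gen 2 (rule 106): 11101001010
Gen 3 (rule 57): 10010100101
Gen 4 (rule 106): 00101001010
Gen 5 (rule 57): 10010100101
Gen 6 (rule 106): 00101001010
Gen 7 (rule 57): 10010100101
Gen 8 (rule 106): 00101001010
Gen 9 (rule 57): 10010100101
Gen 10 (rule 106): 00101001010
Gen 11 (rule 57): 10010100101
Gen 12 (rule 106): 00101001010
Gen 13 (rule 57): 10010100101
Gen 14 (rule 106): 00101001010
Gen 15 (rule 57): 10010100101
Gen 16 (rule 106): 00101001010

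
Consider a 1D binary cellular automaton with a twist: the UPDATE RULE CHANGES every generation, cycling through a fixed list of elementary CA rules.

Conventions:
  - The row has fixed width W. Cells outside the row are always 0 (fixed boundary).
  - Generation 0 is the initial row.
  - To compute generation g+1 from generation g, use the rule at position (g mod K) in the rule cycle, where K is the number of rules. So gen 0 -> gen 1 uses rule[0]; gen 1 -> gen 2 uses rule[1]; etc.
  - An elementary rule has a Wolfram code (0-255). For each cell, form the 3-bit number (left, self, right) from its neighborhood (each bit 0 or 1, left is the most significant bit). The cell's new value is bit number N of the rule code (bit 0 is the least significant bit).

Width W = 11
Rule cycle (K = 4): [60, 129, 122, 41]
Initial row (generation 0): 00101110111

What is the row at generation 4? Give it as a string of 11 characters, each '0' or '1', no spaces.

Answer: 01010011000

Derivation:
Gen 0: 00101110111
Gen 1 (rule 60): 00111001100
Gen 2 (rule 129): 10010000001
Gen 3 (rule 122): 01101000010
Gen 4 (rule 41): 01010011000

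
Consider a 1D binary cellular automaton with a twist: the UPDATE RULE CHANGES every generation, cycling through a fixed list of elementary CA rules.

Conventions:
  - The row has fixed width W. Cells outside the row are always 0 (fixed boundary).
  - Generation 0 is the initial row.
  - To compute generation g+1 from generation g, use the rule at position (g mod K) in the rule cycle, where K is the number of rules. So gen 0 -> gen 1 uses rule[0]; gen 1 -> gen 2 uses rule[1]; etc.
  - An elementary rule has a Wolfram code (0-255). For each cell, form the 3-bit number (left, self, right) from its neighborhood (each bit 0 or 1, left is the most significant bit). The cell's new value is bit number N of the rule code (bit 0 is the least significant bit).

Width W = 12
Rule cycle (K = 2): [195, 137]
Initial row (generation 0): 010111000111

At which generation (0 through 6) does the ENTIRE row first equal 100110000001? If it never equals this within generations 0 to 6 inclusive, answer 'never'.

Answer: 4

Derivation:
Gen 0: 010111000111
Gen 1 (rule 195): 100011011011
Gen 2 (rule 137): 001010010010
Gen 3 (rule 195): 110000100100
Gen 4 (rule 137): 100110000001
Gen 5 (rule 195): 001010111110
Gen 6 (rule 137): 100000111100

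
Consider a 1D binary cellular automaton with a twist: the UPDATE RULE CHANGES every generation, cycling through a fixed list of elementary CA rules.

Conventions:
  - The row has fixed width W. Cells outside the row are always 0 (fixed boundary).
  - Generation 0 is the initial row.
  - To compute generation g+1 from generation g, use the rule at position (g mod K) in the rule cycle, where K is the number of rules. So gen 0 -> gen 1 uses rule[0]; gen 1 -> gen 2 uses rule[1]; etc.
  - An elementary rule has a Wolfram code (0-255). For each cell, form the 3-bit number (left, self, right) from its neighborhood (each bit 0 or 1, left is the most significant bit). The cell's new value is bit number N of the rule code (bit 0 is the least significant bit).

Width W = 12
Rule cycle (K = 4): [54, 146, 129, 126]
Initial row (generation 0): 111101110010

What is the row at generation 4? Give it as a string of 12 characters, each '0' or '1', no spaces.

Gen 0: 111101110010
Gen 1 (rule 54): 000010001111
Gen 2 (rule 146): 000101010110
Gen 3 (rule 129): 110000000000
Gen 4 (rule 126): 111000000000

Answer: 111000000000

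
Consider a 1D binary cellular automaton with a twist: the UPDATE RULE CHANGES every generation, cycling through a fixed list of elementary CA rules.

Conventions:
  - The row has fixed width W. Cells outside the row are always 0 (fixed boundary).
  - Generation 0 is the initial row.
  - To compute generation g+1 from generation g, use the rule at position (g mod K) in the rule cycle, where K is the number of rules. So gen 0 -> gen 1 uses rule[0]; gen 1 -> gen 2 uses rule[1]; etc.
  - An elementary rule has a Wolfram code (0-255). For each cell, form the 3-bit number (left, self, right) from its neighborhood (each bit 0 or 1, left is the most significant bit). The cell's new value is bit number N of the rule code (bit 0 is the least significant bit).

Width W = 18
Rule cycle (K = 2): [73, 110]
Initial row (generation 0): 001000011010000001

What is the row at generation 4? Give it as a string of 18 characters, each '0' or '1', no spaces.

Gen 0: 001000011010000001
Gen 1 (rule 73): 100011011000111100
Gen 2 (rule 110): 100111111001100100
Gen 3 (rule 73): 000100001001100001
Gen 4 (rule 110): 001100011011100011

Answer: 001100011011100011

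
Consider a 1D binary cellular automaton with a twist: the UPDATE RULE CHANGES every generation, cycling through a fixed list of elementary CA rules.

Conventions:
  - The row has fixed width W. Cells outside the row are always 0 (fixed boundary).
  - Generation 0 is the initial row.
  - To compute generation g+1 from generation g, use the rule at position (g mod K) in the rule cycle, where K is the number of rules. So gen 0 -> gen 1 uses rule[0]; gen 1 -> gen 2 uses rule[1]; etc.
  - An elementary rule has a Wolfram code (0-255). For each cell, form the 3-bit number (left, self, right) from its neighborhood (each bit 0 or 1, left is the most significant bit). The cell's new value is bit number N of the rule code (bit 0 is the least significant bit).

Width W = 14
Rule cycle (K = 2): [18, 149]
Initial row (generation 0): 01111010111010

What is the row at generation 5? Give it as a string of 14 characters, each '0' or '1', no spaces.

Answer: 00000000000000

Derivation:
Gen 0: 01111010111010
Gen 1 (rule 18): 10000000000001
Gen 2 (rule 149): 11111111111101
Gen 3 (rule 18): 00000000000000
Gen 4 (rule 149): 11111111111111
Gen 5 (rule 18): 00000000000000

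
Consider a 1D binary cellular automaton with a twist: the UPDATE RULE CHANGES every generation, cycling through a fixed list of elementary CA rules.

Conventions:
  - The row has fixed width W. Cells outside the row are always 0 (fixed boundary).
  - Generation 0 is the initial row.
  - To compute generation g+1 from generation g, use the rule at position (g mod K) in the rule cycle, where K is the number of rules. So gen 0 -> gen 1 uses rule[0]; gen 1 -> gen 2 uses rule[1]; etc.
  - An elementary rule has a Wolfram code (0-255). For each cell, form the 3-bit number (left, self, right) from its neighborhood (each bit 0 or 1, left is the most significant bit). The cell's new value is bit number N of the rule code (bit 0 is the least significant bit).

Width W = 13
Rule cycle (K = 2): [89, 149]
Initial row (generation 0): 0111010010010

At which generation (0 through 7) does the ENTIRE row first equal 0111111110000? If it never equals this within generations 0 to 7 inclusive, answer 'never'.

Gen 0: 0111010010010
Gen 1 (rule 89): 0101001001001
Gen 2 (rule 149): 0101101101101
Gen 3 (rule 89): 0001101101100
Gen 4 (rule 149): 1100000000011
Gen 5 (rule 89): 1111111111011
Gen 6 (rule 149): 0111111110000
Gen 7 (rule 89): 0100000011111

Answer: 6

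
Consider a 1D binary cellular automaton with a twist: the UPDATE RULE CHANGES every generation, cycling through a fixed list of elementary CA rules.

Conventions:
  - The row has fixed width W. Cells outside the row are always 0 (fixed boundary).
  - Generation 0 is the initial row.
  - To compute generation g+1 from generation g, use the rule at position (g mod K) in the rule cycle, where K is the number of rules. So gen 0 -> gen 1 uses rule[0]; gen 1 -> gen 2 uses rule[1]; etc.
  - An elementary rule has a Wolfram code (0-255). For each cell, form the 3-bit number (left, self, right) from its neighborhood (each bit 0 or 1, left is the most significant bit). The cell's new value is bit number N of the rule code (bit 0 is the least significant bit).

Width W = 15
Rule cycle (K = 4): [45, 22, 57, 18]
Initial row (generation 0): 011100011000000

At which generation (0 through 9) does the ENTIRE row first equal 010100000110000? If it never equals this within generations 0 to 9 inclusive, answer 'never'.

Answer: 8

Derivation:
Gen 0: 011100011000000
Gen 1 (rule 45): 010001010011111
Gen 2 (rule 22): 111011011100000
Gen 3 (rule 57): 100110110011111
Gen 4 (rule 18): 011000001100000
Gen 5 (rule 45): 010011101001111
Gen 6 (rule 22): 111100001110000
Gen 7 (rule 57): 100011101001111
Gen 8 (rule 18): 010100000110000
Gen 9 (rule 45): 011101110100111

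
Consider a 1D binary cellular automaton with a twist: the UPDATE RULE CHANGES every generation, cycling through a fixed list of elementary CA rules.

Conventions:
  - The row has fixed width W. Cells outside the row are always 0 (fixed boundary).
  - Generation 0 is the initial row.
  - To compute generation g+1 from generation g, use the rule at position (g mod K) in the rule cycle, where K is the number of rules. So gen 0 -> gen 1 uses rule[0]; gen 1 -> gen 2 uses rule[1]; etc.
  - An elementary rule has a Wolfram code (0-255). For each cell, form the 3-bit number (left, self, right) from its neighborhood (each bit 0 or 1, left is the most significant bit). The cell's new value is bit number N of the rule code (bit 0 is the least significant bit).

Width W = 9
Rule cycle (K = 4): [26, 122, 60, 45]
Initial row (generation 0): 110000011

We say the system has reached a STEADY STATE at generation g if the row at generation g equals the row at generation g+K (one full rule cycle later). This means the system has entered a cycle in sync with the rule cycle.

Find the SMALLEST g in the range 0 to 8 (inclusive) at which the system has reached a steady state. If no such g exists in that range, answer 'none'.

Gen 0: 110000011
Gen 1 (rule 26): 101000110
Gen 2 (rule 122): 010101111
Gen 3 (rule 60): 011111000
Gen 4 (rule 45): 010000011
Gen 5 (rule 26): 101000110
Gen 6 (rule 122): 010101111
Gen 7 (rule 60): 011111000
Gen 8 (rule 45): 010000011
Gen 9 (rule 26): 101000110
Gen 10 (rule 122): 010101111
Gen 11 (rule 60): 011111000
Gen 12 (rule 45): 010000011

Answer: 1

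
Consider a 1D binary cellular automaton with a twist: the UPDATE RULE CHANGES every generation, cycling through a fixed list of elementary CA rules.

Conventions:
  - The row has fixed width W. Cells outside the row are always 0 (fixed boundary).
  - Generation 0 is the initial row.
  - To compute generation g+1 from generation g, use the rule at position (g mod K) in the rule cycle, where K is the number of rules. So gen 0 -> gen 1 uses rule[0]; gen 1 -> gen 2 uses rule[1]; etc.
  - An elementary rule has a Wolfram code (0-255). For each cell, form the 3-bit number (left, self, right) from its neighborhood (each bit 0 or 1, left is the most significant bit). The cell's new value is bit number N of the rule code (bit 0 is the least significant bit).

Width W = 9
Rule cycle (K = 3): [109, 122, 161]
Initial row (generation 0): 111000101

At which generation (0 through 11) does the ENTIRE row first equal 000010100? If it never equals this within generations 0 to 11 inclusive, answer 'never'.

Gen 0: 111000101
Gen 1 (rule 109): 101010111
Gen 2 (rule 122): 010101101
Gen 3 (rule 161): 001010010
Gen 4 (rule 109): 101110010
Gen 5 (rule 122): 011011101
Gen 6 (rule 161): 000101010
Gen 7 (rule 109): 110111110
Gen 8 (rule 122): 111100011
Gen 9 (rule 161): 011001000
Gen 10 (rule 109): 011001011
Gen 11 (rule 122): 111110111

Answer: never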